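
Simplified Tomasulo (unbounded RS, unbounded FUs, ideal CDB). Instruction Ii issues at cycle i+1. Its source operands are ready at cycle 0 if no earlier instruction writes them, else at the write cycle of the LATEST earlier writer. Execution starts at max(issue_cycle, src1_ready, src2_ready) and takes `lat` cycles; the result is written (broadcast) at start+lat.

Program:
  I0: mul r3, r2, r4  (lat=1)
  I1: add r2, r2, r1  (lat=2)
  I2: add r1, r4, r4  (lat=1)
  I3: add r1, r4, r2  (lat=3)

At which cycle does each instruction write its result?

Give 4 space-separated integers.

Answer: 2 4 4 7

Derivation:
I0 mul r3: issue@1 deps=(None,None) exec_start@1 write@2
I1 add r2: issue@2 deps=(None,None) exec_start@2 write@4
I2 add r1: issue@3 deps=(None,None) exec_start@3 write@4
I3 add r1: issue@4 deps=(None,1) exec_start@4 write@7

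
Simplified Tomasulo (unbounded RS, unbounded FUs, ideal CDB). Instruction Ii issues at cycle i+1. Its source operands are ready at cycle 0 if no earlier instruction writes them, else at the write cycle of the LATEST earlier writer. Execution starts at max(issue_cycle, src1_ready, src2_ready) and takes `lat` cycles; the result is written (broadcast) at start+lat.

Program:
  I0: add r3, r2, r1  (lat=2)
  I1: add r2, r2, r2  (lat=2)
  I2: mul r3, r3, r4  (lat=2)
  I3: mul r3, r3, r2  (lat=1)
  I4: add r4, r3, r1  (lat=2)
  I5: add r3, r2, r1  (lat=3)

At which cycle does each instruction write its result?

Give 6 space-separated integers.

Answer: 3 4 5 6 8 9

Derivation:
I0 add r3: issue@1 deps=(None,None) exec_start@1 write@3
I1 add r2: issue@2 deps=(None,None) exec_start@2 write@4
I2 mul r3: issue@3 deps=(0,None) exec_start@3 write@5
I3 mul r3: issue@4 deps=(2,1) exec_start@5 write@6
I4 add r4: issue@5 deps=(3,None) exec_start@6 write@8
I5 add r3: issue@6 deps=(1,None) exec_start@6 write@9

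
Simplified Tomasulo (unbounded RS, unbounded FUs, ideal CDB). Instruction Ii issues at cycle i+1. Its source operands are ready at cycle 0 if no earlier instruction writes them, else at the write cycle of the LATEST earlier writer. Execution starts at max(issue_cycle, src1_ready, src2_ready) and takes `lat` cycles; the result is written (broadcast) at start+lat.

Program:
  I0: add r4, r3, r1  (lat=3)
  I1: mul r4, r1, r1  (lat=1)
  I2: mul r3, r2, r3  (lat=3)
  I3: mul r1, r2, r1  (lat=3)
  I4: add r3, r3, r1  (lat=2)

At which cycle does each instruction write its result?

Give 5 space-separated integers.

Answer: 4 3 6 7 9

Derivation:
I0 add r4: issue@1 deps=(None,None) exec_start@1 write@4
I1 mul r4: issue@2 deps=(None,None) exec_start@2 write@3
I2 mul r3: issue@3 deps=(None,None) exec_start@3 write@6
I3 mul r1: issue@4 deps=(None,None) exec_start@4 write@7
I4 add r3: issue@5 deps=(2,3) exec_start@7 write@9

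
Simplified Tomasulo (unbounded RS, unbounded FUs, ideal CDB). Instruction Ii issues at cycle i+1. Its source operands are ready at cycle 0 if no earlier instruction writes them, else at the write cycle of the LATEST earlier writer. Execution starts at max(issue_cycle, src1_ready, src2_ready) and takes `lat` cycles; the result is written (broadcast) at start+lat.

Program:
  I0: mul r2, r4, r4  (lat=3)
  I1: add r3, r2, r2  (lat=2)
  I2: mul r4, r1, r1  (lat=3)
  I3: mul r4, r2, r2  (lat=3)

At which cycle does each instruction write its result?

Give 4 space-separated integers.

Answer: 4 6 6 7

Derivation:
I0 mul r2: issue@1 deps=(None,None) exec_start@1 write@4
I1 add r3: issue@2 deps=(0,0) exec_start@4 write@6
I2 mul r4: issue@3 deps=(None,None) exec_start@3 write@6
I3 mul r4: issue@4 deps=(0,0) exec_start@4 write@7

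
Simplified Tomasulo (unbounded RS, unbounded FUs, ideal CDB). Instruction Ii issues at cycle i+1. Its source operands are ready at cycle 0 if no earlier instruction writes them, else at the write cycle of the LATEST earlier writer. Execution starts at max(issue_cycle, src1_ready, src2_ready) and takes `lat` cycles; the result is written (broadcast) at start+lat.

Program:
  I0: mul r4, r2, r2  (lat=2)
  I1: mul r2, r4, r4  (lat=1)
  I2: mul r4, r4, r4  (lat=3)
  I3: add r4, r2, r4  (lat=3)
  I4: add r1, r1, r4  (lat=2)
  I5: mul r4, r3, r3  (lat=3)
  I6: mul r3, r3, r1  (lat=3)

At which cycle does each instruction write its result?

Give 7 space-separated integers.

Answer: 3 4 6 9 11 9 14

Derivation:
I0 mul r4: issue@1 deps=(None,None) exec_start@1 write@3
I1 mul r2: issue@2 deps=(0,0) exec_start@3 write@4
I2 mul r4: issue@3 deps=(0,0) exec_start@3 write@6
I3 add r4: issue@4 deps=(1,2) exec_start@6 write@9
I4 add r1: issue@5 deps=(None,3) exec_start@9 write@11
I5 mul r4: issue@6 deps=(None,None) exec_start@6 write@9
I6 mul r3: issue@7 deps=(None,4) exec_start@11 write@14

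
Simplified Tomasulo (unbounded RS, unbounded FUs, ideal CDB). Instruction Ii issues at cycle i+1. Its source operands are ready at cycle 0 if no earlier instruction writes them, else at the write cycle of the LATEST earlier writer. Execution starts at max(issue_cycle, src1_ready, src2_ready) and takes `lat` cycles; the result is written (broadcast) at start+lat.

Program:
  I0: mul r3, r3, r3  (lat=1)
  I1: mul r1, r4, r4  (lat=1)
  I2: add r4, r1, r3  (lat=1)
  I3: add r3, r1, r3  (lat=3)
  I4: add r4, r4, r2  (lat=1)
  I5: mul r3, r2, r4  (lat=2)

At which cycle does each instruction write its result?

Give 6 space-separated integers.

Answer: 2 3 4 7 6 8

Derivation:
I0 mul r3: issue@1 deps=(None,None) exec_start@1 write@2
I1 mul r1: issue@2 deps=(None,None) exec_start@2 write@3
I2 add r4: issue@3 deps=(1,0) exec_start@3 write@4
I3 add r3: issue@4 deps=(1,0) exec_start@4 write@7
I4 add r4: issue@5 deps=(2,None) exec_start@5 write@6
I5 mul r3: issue@6 deps=(None,4) exec_start@6 write@8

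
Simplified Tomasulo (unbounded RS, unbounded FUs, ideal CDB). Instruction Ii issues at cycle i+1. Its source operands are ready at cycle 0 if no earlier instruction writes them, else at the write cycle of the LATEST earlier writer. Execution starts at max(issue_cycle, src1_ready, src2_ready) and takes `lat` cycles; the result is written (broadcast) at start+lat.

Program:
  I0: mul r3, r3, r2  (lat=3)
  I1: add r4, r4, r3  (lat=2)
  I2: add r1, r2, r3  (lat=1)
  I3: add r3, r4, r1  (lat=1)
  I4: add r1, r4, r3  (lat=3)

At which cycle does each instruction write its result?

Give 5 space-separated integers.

I0 mul r3: issue@1 deps=(None,None) exec_start@1 write@4
I1 add r4: issue@2 deps=(None,0) exec_start@4 write@6
I2 add r1: issue@3 deps=(None,0) exec_start@4 write@5
I3 add r3: issue@4 deps=(1,2) exec_start@6 write@7
I4 add r1: issue@5 deps=(1,3) exec_start@7 write@10

Answer: 4 6 5 7 10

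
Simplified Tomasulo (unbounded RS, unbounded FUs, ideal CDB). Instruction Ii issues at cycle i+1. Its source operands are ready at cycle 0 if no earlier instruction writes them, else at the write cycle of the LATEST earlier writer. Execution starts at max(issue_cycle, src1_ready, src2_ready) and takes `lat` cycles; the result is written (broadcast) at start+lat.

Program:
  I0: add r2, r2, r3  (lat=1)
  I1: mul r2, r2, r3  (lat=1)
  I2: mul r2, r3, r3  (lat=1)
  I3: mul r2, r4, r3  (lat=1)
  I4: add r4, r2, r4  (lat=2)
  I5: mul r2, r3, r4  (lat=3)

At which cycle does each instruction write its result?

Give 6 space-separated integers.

I0 add r2: issue@1 deps=(None,None) exec_start@1 write@2
I1 mul r2: issue@2 deps=(0,None) exec_start@2 write@3
I2 mul r2: issue@3 deps=(None,None) exec_start@3 write@4
I3 mul r2: issue@4 deps=(None,None) exec_start@4 write@5
I4 add r4: issue@5 deps=(3,None) exec_start@5 write@7
I5 mul r2: issue@6 deps=(None,4) exec_start@7 write@10

Answer: 2 3 4 5 7 10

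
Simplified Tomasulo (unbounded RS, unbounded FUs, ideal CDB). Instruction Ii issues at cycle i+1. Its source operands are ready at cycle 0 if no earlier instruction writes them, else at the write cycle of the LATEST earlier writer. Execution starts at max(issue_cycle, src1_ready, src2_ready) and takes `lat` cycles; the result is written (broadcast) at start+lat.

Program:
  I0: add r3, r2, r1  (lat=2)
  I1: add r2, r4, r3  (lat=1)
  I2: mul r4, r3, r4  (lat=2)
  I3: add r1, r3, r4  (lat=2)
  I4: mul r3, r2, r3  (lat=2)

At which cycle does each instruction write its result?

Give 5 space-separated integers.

Answer: 3 4 5 7 7

Derivation:
I0 add r3: issue@1 deps=(None,None) exec_start@1 write@3
I1 add r2: issue@2 deps=(None,0) exec_start@3 write@4
I2 mul r4: issue@3 deps=(0,None) exec_start@3 write@5
I3 add r1: issue@4 deps=(0,2) exec_start@5 write@7
I4 mul r3: issue@5 deps=(1,0) exec_start@5 write@7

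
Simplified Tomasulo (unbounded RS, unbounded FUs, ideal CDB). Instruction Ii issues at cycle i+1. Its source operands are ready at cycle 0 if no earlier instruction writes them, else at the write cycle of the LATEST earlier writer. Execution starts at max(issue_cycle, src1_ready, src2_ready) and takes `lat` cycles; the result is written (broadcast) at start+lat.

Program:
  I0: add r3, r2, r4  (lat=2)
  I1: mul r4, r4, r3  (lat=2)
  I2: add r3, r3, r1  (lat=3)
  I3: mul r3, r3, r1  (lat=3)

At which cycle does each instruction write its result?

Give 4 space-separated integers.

Answer: 3 5 6 9

Derivation:
I0 add r3: issue@1 deps=(None,None) exec_start@1 write@3
I1 mul r4: issue@2 deps=(None,0) exec_start@3 write@5
I2 add r3: issue@3 deps=(0,None) exec_start@3 write@6
I3 mul r3: issue@4 deps=(2,None) exec_start@6 write@9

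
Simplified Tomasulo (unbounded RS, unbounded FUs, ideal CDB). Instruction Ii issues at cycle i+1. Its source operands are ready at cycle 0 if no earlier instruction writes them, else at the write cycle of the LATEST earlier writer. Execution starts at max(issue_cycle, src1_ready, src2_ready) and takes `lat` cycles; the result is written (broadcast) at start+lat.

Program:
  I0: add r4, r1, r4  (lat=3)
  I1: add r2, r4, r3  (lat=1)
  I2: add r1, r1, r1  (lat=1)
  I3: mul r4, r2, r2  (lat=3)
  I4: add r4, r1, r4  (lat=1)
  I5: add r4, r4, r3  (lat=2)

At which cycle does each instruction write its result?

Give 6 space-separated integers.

I0 add r4: issue@1 deps=(None,None) exec_start@1 write@4
I1 add r2: issue@2 deps=(0,None) exec_start@4 write@5
I2 add r1: issue@3 deps=(None,None) exec_start@3 write@4
I3 mul r4: issue@4 deps=(1,1) exec_start@5 write@8
I4 add r4: issue@5 deps=(2,3) exec_start@8 write@9
I5 add r4: issue@6 deps=(4,None) exec_start@9 write@11

Answer: 4 5 4 8 9 11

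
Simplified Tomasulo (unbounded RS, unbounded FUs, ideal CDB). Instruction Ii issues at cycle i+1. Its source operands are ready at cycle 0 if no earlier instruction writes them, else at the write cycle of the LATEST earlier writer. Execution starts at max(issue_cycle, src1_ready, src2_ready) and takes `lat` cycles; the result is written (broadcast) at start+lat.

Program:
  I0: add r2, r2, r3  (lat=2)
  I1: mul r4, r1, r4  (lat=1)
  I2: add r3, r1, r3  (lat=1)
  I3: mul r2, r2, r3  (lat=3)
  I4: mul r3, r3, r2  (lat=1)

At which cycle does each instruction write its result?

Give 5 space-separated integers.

I0 add r2: issue@1 deps=(None,None) exec_start@1 write@3
I1 mul r4: issue@2 deps=(None,None) exec_start@2 write@3
I2 add r3: issue@3 deps=(None,None) exec_start@3 write@4
I3 mul r2: issue@4 deps=(0,2) exec_start@4 write@7
I4 mul r3: issue@5 deps=(2,3) exec_start@7 write@8

Answer: 3 3 4 7 8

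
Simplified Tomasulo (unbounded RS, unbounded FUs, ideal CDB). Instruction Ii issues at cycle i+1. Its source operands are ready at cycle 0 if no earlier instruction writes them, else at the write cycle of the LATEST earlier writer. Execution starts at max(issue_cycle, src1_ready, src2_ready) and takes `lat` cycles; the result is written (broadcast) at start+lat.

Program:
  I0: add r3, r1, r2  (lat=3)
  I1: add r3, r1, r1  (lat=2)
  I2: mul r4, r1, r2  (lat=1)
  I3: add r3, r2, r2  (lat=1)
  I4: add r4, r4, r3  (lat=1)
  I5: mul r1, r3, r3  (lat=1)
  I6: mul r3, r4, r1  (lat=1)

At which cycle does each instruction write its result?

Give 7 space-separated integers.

I0 add r3: issue@1 deps=(None,None) exec_start@1 write@4
I1 add r3: issue@2 deps=(None,None) exec_start@2 write@4
I2 mul r4: issue@3 deps=(None,None) exec_start@3 write@4
I3 add r3: issue@4 deps=(None,None) exec_start@4 write@5
I4 add r4: issue@5 deps=(2,3) exec_start@5 write@6
I5 mul r1: issue@6 deps=(3,3) exec_start@6 write@7
I6 mul r3: issue@7 deps=(4,5) exec_start@7 write@8

Answer: 4 4 4 5 6 7 8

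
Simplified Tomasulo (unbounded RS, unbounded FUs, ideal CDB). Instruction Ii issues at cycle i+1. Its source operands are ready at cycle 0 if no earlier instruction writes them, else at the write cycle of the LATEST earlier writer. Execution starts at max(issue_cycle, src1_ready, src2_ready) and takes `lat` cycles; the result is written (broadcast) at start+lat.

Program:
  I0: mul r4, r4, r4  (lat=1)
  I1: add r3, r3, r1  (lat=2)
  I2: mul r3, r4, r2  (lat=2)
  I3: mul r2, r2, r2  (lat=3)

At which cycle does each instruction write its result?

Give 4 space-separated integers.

Answer: 2 4 5 7

Derivation:
I0 mul r4: issue@1 deps=(None,None) exec_start@1 write@2
I1 add r3: issue@2 deps=(None,None) exec_start@2 write@4
I2 mul r3: issue@3 deps=(0,None) exec_start@3 write@5
I3 mul r2: issue@4 deps=(None,None) exec_start@4 write@7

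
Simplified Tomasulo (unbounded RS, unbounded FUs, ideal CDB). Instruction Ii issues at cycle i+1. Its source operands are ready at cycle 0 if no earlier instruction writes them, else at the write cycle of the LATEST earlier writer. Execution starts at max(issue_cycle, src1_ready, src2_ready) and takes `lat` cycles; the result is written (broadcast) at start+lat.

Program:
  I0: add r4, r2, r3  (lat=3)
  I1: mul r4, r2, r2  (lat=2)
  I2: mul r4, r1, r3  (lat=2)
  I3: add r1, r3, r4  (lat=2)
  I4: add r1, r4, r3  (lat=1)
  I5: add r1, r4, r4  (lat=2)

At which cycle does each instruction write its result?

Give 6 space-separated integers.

I0 add r4: issue@1 deps=(None,None) exec_start@1 write@4
I1 mul r4: issue@2 deps=(None,None) exec_start@2 write@4
I2 mul r4: issue@3 deps=(None,None) exec_start@3 write@5
I3 add r1: issue@4 deps=(None,2) exec_start@5 write@7
I4 add r1: issue@5 deps=(2,None) exec_start@5 write@6
I5 add r1: issue@6 deps=(2,2) exec_start@6 write@8

Answer: 4 4 5 7 6 8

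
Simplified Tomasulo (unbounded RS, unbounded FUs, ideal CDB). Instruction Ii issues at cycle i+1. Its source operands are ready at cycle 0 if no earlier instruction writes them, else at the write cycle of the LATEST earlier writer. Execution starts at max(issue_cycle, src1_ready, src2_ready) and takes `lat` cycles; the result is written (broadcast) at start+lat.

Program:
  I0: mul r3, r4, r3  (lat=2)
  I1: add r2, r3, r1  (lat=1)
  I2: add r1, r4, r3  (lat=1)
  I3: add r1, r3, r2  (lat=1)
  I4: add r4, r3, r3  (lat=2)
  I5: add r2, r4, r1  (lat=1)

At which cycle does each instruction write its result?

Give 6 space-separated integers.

I0 mul r3: issue@1 deps=(None,None) exec_start@1 write@3
I1 add r2: issue@2 deps=(0,None) exec_start@3 write@4
I2 add r1: issue@3 deps=(None,0) exec_start@3 write@4
I3 add r1: issue@4 deps=(0,1) exec_start@4 write@5
I4 add r4: issue@5 deps=(0,0) exec_start@5 write@7
I5 add r2: issue@6 deps=(4,3) exec_start@7 write@8

Answer: 3 4 4 5 7 8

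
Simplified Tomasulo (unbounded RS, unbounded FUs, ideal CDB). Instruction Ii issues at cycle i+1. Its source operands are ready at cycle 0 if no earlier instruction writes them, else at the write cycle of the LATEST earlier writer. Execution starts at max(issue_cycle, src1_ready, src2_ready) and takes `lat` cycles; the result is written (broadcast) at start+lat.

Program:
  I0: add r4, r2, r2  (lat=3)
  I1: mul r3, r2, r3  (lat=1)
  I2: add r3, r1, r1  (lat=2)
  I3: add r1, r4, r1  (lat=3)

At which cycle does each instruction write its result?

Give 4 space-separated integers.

Answer: 4 3 5 7

Derivation:
I0 add r4: issue@1 deps=(None,None) exec_start@1 write@4
I1 mul r3: issue@2 deps=(None,None) exec_start@2 write@3
I2 add r3: issue@3 deps=(None,None) exec_start@3 write@5
I3 add r1: issue@4 deps=(0,None) exec_start@4 write@7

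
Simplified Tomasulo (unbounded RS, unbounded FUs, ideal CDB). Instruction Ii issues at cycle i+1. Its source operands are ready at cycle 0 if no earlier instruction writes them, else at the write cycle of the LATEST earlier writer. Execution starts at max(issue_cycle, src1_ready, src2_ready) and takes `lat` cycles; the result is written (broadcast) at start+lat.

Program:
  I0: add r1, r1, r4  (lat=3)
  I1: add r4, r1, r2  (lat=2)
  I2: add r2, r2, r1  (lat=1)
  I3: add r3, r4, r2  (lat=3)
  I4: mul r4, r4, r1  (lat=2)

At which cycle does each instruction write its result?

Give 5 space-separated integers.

I0 add r1: issue@1 deps=(None,None) exec_start@1 write@4
I1 add r4: issue@2 deps=(0,None) exec_start@4 write@6
I2 add r2: issue@3 deps=(None,0) exec_start@4 write@5
I3 add r3: issue@4 deps=(1,2) exec_start@6 write@9
I4 mul r4: issue@5 deps=(1,0) exec_start@6 write@8

Answer: 4 6 5 9 8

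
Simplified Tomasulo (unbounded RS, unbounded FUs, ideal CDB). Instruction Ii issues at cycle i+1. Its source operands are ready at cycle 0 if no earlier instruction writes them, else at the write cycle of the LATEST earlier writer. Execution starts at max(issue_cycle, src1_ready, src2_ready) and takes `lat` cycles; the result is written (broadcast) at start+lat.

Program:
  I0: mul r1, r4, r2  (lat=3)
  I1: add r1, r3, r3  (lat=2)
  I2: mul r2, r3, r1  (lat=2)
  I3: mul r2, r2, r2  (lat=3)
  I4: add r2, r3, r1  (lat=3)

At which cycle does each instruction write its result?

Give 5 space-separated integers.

Answer: 4 4 6 9 8

Derivation:
I0 mul r1: issue@1 deps=(None,None) exec_start@1 write@4
I1 add r1: issue@2 deps=(None,None) exec_start@2 write@4
I2 mul r2: issue@3 deps=(None,1) exec_start@4 write@6
I3 mul r2: issue@4 deps=(2,2) exec_start@6 write@9
I4 add r2: issue@5 deps=(None,1) exec_start@5 write@8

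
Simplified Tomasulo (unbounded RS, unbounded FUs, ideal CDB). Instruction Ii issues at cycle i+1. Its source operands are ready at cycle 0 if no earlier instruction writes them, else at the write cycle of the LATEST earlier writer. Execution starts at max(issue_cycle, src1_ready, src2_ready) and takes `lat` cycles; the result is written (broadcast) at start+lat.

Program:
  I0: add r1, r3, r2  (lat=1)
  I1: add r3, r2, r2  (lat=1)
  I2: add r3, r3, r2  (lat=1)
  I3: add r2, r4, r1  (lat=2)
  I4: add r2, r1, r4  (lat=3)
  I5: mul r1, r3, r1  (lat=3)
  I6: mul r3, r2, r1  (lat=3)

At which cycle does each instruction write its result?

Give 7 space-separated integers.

I0 add r1: issue@1 deps=(None,None) exec_start@1 write@2
I1 add r3: issue@2 deps=(None,None) exec_start@2 write@3
I2 add r3: issue@3 deps=(1,None) exec_start@3 write@4
I3 add r2: issue@4 deps=(None,0) exec_start@4 write@6
I4 add r2: issue@5 deps=(0,None) exec_start@5 write@8
I5 mul r1: issue@6 deps=(2,0) exec_start@6 write@9
I6 mul r3: issue@7 deps=(4,5) exec_start@9 write@12

Answer: 2 3 4 6 8 9 12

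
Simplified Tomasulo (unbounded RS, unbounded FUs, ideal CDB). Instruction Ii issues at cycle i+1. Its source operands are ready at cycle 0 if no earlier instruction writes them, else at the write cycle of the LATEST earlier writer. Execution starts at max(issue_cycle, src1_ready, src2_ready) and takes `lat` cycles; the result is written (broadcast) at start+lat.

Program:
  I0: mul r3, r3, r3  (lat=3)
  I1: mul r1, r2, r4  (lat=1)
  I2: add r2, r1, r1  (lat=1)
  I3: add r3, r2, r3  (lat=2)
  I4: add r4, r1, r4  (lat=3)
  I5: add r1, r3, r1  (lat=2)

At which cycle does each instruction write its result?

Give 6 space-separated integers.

Answer: 4 3 4 6 8 8

Derivation:
I0 mul r3: issue@1 deps=(None,None) exec_start@1 write@4
I1 mul r1: issue@2 deps=(None,None) exec_start@2 write@3
I2 add r2: issue@3 deps=(1,1) exec_start@3 write@4
I3 add r3: issue@4 deps=(2,0) exec_start@4 write@6
I4 add r4: issue@5 deps=(1,None) exec_start@5 write@8
I5 add r1: issue@6 deps=(3,1) exec_start@6 write@8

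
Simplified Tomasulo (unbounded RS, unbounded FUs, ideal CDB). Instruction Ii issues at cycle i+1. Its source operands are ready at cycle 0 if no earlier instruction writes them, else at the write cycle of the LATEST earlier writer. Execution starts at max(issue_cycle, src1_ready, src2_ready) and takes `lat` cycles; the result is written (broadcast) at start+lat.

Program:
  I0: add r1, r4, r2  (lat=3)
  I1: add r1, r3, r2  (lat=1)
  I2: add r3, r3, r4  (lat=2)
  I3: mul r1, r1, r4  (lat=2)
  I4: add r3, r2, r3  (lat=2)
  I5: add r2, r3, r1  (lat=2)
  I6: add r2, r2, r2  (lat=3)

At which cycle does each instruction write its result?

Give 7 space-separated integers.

I0 add r1: issue@1 deps=(None,None) exec_start@1 write@4
I1 add r1: issue@2 deps=(None,None) exec_start@2 write@3
I2 add r3: issue@3 deps=(None,None) exec_start@3 write@5
I3 mul r1: issue@4 deps=(1,None) exec_start@4 write@6
I4 add r3: issue@5 deps=(None,2) exec_start@5 write@7
I5 add r2: issue@6 deps=(4,3) exec_start@7 write@9
I6 add r2: issue@7 deps=(5,5) exec_start@9 write@12

Answer: 4 3 5 6 7 9 12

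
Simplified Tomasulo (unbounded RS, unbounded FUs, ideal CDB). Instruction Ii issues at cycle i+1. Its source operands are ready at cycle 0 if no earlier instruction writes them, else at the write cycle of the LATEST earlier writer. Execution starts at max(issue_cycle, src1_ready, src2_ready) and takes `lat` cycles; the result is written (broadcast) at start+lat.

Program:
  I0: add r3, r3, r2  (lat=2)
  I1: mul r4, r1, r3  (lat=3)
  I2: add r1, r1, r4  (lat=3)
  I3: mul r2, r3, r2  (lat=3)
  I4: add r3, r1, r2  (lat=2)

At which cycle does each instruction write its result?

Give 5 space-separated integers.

Answer: 3 6 9 7 11

Derivation:
I0 add r3: issue@1 deps=(None,None) exec_start@1 write@3
I1 mul r4: issue@2 deps=(None,0) exec_start@3 write@6
I2 add r1: issue@3 deps=(None,1) exec_start@6 write@9
I3 mul r2: issue@4 deps=(0,None) exec_start@4 write@7
I4 add r3: issue@5 deps=(2,3) exec_start@9 write@11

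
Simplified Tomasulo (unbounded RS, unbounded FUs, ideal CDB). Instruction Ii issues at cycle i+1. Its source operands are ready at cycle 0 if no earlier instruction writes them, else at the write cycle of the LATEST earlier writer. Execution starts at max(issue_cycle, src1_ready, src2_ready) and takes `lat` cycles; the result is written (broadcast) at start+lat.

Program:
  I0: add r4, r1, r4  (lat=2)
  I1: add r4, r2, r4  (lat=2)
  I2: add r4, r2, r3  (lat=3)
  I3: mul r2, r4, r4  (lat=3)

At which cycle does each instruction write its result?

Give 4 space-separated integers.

I0 add r4: issue@1 deps=(None,None) exec_start@1 write@3
I1 add r4: issue@2 deps=(None,0) exec_start@3 write@5
I2 add r4: issue@3 deps=(None,None) exec_start@3 write@6
I3 mul r2: issue@4 deps=(2,2) exec_start@6 write@9

Answer: 3 5 6 9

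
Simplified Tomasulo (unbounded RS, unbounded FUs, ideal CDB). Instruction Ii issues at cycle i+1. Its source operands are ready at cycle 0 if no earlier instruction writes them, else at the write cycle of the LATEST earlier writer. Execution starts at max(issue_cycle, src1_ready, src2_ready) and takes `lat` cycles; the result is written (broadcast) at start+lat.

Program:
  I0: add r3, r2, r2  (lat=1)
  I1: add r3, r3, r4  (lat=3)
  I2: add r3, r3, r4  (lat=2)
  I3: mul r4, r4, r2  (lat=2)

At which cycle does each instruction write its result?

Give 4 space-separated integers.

I0 add r3: issue@1 deps=(None,None) exec_start@1 write@2
I1 add r3: issue@2 deps=(0,None) exec_start@2 write@5
I2 add r3: issue@3 deps=(1,None) exec_start@5 write@7
I3 mul r4: issue@4 deps=(None,None) exec_start@4 write@6

Answer: 2 5 7 6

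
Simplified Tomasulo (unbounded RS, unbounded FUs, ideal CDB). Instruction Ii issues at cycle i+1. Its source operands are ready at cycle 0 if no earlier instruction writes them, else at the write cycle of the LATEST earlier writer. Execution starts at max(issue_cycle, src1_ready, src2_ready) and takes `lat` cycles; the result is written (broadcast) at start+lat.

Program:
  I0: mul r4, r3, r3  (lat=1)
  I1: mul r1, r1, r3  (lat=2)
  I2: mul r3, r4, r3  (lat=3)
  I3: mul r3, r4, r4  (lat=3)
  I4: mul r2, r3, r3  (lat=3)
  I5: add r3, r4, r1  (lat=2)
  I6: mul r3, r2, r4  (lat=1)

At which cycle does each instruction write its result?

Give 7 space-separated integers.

I0 mul r4: issue@1 deps=(None,None) exec_start@1 write@2
I1 mul r1: issue@2 deps=(None,None) exec_start@2 write@4
I2 mul r3: issue@3 deps=(0,None) exec_start@3 write@6
I3 mul r3: issue@4 deps=(0,0) exec_start@4 write@7
I4 mul r2: issue@5 deps=(3,3) exec_start@7 write@10
I5 add r3: issue@6 deps=(0,1) exec_start@6 write@8
I6 mul r3: issue@7 deps=(4,0) exec_start@10 write@11

Answer: 2 4 6 7 10 8 11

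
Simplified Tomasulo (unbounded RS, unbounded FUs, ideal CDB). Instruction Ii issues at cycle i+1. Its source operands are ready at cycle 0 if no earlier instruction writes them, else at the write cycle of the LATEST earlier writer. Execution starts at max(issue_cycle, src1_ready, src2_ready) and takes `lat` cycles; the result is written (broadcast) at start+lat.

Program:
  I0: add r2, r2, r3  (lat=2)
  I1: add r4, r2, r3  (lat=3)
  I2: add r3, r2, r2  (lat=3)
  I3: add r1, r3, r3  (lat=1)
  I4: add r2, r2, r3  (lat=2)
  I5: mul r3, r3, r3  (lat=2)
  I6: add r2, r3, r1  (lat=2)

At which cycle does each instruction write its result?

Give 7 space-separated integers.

Answer: 3 6 6 7 8 8 10

Derivation:
I0 add r2: issue@1 deps=(None,None) exec_start@1 write@3
I1 add r4: issue@2 deps=(0,None) exec_start@3 write@6
I2 add r3: issue@3 deps=(0,0) exec_start@3 write@6
I3 add r1: issue@4 deps=(2,2) exec_start@6 write@7
I4 add r2: issue@5 deps=(0,2) exec_start@6 write@8
I5 mul r3: issue@6 deps=(2,2) exec_start@6 write@8
I6 add r2: issue@7 deps=(5,3) exec_start@8 write@10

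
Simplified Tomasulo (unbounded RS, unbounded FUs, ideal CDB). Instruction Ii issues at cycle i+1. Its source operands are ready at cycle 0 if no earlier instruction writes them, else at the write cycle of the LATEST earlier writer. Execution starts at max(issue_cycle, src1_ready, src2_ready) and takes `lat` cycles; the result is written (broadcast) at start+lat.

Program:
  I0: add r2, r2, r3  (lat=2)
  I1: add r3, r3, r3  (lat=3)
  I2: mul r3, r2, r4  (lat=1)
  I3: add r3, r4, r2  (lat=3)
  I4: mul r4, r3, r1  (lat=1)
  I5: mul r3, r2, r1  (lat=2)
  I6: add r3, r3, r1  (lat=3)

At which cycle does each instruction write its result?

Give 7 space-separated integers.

Answer: 3 5 4 7 8 8 11

Derivation:
I0 add r2: issue@1 deps=(None,None) exec_start@1 write@3
I1 add r3: issue@2 deps=(None,None) exec_start@2 write@5
I2 mul r3: issue@3 deps=(0,None) exec_start@3 write@4
I3 add r3: issue@4 deps=(None,0) exec_start@4 write@7
I4 mul r4: issue@5 deps=(3,None) exec_start@7 write@8
I5 mul r3: issue@6 deps=(0,None) exec_start@6 write@8
I6 add r3: issue@7 deps=(5,None) exec_start@8 write@11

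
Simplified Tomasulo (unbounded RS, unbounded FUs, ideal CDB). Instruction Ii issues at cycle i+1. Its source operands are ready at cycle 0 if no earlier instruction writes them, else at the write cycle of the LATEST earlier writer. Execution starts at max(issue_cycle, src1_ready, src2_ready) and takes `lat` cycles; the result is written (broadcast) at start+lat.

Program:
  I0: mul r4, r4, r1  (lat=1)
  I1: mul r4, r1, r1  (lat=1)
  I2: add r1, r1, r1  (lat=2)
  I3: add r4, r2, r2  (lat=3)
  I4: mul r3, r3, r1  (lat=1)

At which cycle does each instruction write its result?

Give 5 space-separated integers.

I0 mul r4: issue@1 deps=(None,None) exec_start@1 write@2
I1 mul r4: issue@2 deps=(None,None) exec_start@2 write@3
I2 add r1: issue@3 deps=(None,None) exec_start@3 write@5
I3 add r4: issue@4 deps=(None,None) exec_start@4 write@7
I4 mul r3: issue@5 deps=(None,2) exec_start@5 write@6

Answer: 2 3 5 7 6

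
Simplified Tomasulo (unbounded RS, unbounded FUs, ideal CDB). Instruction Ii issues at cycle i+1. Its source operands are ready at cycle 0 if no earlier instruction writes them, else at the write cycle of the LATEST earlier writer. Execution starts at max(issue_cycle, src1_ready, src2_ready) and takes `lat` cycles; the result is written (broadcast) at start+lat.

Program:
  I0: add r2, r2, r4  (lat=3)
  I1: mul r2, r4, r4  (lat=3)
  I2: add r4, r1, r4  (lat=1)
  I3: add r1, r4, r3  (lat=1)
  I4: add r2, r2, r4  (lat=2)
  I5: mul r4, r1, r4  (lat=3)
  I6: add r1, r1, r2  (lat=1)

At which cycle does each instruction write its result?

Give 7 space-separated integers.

Answer: 4 5 4 5 7 9 8

Derivation:
I0 add r2: issue@1 deps=(None,None) exec_start@1 write@4
I1 mul r2: issue@2 deps=(None,None) exec_start@2 write@5
I2 add r4: issue@3 deps=(None,None) exec_start@3 write@4
I3 add r1: issue@4 deps=(2,None) exec_start@4 write@5
I4 add r2: issue@5 deps=(1,2) exec_start@5 write@7
I5 mul r4: issue@6 deps=(3,2) exec_start@6 write@9
I6 add r1: issue@7 deps=(3,4) exec_start@7 write@8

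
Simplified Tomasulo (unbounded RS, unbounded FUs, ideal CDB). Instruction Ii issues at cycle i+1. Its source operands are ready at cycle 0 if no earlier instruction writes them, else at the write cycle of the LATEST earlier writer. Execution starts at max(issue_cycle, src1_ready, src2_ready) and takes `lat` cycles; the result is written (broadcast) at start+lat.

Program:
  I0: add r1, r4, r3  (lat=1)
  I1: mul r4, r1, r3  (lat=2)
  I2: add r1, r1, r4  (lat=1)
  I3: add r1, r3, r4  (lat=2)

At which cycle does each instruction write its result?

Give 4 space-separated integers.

I0 add r1: issue@1 deps=(None,None) exec_start@1 write@2
I1 mul r4: issue@2 deps=(0,None) exec_start@2 write@4
I2 add r1: issue@3 deps=(0,1) exec_start@4 write@5
I3 add r1: issue@4 deps=(None,1) exec_start@4 write@6

Answer: 2 4 5 6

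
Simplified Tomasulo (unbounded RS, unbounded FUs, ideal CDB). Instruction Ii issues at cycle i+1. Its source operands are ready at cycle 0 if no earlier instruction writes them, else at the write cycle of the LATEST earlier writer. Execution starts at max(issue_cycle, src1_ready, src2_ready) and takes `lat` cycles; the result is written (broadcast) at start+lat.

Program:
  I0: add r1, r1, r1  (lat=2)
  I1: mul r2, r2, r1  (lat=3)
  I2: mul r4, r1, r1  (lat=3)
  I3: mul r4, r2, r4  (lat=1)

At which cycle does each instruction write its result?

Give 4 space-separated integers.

I0 add r1: issue@1 deps=(None,None) exec_start@1 write@3
I1 mul r2: issue@2 deps=(None,0) exec_start@3 write@6
I2 mul r4: issue@3 deps=(0,0) exec_start@3 write@6
I3 mul r4: issue@4 deps=(1,2) exec_start@6 write@7

Answer: 3 6 6 7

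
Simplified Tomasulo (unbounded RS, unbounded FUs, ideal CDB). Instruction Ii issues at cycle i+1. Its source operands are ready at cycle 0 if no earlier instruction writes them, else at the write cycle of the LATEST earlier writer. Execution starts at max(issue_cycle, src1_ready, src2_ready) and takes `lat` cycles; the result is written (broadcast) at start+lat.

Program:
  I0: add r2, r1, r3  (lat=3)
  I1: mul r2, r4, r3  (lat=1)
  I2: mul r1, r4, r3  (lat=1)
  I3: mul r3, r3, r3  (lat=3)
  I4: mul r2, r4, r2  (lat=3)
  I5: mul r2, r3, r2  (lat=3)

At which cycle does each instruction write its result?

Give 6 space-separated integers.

Answer: 4 3 4 7 8 11

Derivation:
I0 add r2: issue@1 deps=(None,None) exec_start@1 write@4
I1 mul r2: issue@2 deps=(None,None) exec_start@2 write@3
I2 mul r1: issue@3 deps=(None,None) exec_start@3 write@4
I3 mul r3: issue@4 deps=(None,None) exec_start@4 write@7
I4 mul r2: issue@5 deps=(None,1) exec_start@5 write@8
I5 mul r2: issue@6 deps=(3,4) exec_start@8 write@11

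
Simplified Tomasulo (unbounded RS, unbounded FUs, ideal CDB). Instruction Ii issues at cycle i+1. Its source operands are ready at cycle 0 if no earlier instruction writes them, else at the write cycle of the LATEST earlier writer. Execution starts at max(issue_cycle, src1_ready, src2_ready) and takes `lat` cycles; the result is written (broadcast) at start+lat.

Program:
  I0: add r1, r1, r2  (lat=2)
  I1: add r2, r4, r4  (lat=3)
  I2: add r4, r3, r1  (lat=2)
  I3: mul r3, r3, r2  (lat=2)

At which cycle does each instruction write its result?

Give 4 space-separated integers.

I0 add r1: issue@1 deps=(None,None) exec_start@1 write@3
I1 add r2: issue@2 deps=(None,None) exec_start@2 write@5
I2 add r4: issue@3 deps=(None,0) exec_start@3 write@5
I3 mul r3: issue@4 deps=(None,1) exec_start@5 write@7

Answer: 3 5 5 7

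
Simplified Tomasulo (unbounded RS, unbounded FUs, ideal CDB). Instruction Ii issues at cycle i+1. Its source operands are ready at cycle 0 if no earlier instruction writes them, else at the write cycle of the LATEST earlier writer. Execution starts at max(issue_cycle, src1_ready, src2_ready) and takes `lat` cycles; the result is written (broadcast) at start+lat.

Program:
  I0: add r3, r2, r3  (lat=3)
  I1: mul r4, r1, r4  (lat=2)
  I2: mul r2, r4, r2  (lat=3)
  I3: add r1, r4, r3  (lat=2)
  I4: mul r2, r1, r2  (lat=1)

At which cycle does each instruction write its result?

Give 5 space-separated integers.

I0 add r3: issue@1 deps=(None,None) exec_start@1 write@4
I1 mul r4: issue@2 deps=(None,None) exec_start@2 write@4
I2 mul r2: issue@3 deps=(1,None) exec_start@4 write@7
I3 add r1: issue@4 deps=(1,0) exec_start@4 write@6
I4 mul r2: issue@5 deps=(3,2) exec_start@7 write@8

Answer: 4 4 7 6 8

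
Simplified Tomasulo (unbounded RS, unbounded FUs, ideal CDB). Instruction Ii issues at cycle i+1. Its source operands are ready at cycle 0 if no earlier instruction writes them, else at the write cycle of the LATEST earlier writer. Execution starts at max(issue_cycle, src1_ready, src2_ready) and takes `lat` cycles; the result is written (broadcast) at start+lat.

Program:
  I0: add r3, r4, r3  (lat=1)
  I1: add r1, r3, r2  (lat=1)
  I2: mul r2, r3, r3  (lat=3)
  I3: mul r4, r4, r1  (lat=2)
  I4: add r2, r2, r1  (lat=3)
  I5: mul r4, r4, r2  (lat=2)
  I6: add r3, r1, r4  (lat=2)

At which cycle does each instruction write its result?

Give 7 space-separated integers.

Answer: 2 3 6 6 9 11 13

Derivation:
I0 add r3: issue@1 deps=(None,None) exec_start@1 write@2
I1 add r1: issue@2 deps=(0,None) exec_start@2 write@3
I2 mul r2: issue@3 deps=(0,0) exec_start@3 write@6
I3 mul r4: issue@4 deps=(None,1) exec_start@4 write@6
I4 add r2: issue@5 deps=(2,1) exec_start@6 write@9
I5 mul r4: issue@6 deps=(3,4) exec_start@9 write@11
I6 add r3: issue@7 deps=(1,5) exec_start@11 write@13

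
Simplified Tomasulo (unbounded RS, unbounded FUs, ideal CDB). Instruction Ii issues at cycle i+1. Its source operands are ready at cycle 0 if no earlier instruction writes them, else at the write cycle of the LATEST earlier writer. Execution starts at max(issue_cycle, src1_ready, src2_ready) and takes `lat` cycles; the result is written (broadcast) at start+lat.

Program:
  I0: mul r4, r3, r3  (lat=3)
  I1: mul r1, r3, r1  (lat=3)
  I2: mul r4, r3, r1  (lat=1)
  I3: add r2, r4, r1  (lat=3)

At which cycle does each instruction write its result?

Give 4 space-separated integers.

Answer: 4 5 6 9

Derivation:
I0 mul r4: issue@1 deps=(None,None) exec_start@1 write@4
I1 mul r1: issue@2 deps=(None,None) exec_start@2 write@5
I2 mul r4: issue@3 deps=(None,1) exec_start@5 write@6
I3 add r2: issue@4 deps=(2,1) exec_start@6 write@9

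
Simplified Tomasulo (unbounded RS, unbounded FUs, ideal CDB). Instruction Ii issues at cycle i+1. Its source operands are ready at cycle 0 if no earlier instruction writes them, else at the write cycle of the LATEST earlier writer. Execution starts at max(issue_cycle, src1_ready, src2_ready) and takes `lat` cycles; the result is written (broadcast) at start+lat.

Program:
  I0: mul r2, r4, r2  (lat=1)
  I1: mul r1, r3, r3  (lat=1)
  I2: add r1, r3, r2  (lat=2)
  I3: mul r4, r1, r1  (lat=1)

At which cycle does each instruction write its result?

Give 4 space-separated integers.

I0 mul r2: issue@1 deps=(None,None) exec_start@1 write@2
I1 mul r1: issue@2 deps=(None,None) exec_start@2 write@3
I2 add r1: issue@3 deps=(None,0) exec_start@3 write@5
I3 mul r4: issue@4 deps=(2,2) exec_start@5 write@6

Answer: 2 3 5 6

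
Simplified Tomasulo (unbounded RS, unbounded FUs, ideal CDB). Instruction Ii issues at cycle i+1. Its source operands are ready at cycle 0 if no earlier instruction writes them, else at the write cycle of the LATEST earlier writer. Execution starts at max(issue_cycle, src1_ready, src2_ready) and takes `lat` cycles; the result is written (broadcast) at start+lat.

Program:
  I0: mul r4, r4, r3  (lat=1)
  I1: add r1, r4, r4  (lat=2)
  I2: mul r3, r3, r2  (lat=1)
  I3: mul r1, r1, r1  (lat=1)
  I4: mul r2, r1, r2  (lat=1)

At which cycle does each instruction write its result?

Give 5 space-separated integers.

I0 mul r4: issue@1 deps=(None,None) exec_start@1 write@2
I1 add r1: issue@2 deps=(0,0) exec_start@2 write@4
I2 mul r3: issue@3 deps=(None,None) exec_start@3 write@4
I3 mul r1: issue@4 deps=(1,1) exec_start@4 write@5
I4 mul r2: issue@5 deps=(3,None) exec_start@5 write@6

Answer: 2 4 4 5 6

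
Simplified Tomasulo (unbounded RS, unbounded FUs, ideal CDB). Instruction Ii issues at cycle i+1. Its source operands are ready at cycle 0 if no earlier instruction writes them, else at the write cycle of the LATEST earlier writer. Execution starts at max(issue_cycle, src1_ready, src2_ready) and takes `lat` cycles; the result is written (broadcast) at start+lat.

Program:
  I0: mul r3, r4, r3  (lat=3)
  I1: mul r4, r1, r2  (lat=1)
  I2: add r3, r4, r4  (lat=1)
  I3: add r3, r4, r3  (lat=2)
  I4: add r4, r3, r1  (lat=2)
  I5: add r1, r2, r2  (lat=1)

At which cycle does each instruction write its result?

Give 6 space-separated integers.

I0 mul r3: issue@1 deps=(None,None) exec_start@1 write@4
I1 mul r4: issue@2 deps=(None,None) exec_start@2 write@3
I2 add r3: issue@3 deps=(1,1) exec_start@3 write@4
I3 add r3: issue@4 deps=(1,2) exec_start@4 write@6
I4 add r4: issue@5 deps=(3,None) exec_start@6 write@8
I5 add r1: issue@6 deps=(None,None) exec_start@6 write@7

Answer: 4 3 4 6 8 7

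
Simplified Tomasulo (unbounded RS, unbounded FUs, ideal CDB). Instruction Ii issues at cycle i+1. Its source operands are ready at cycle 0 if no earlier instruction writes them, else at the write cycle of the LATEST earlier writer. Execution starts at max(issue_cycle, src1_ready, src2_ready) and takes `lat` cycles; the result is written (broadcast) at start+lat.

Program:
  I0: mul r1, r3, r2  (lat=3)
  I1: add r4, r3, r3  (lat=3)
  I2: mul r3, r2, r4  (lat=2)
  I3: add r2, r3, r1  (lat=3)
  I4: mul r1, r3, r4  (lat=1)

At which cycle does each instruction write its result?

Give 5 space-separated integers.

I0 mul r1: issue@1 deps=(None,None) exec_start@1 write@4
I1 add r4: issue@2 deps=(None,None) exec_start@2 write@5
I2 mul r3: issue@3 deps=(None,1) exec_start@5 write@7
I3 add r2: issue@4 deps=(2,0) exec_start@7 write@10
I4 mul r1: issue@5 deps=(2,1) exec_start@7 write@8

Answer: 4 5 7 10 8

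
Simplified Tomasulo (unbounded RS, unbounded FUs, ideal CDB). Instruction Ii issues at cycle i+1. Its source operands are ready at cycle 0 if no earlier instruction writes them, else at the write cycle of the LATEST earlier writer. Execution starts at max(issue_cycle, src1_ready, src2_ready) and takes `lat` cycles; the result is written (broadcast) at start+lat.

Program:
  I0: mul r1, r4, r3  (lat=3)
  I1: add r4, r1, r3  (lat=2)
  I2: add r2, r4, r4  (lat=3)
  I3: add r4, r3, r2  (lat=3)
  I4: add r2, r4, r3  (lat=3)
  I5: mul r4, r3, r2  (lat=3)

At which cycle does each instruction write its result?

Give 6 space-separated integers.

Answer: 4 6 9 12 15 18

Derivation:
I0 mul r1: issue@1 deps=(None,None) exec_start@1 write@4
I1 add r4: issue@2 deps=(0,None) exec_start@4 write@6
I2 add r2: issue@3 deps=(1,1) exec_start@6 write@9
I3 add r4: issue@4 deps=(None,2) exec_start@9 write@12
I4 add r2: issue@5 deps=(3,None) exec_start@12 write@15
I5 mul r4: issue@6 deps=(None,4) exec_start@15 write@18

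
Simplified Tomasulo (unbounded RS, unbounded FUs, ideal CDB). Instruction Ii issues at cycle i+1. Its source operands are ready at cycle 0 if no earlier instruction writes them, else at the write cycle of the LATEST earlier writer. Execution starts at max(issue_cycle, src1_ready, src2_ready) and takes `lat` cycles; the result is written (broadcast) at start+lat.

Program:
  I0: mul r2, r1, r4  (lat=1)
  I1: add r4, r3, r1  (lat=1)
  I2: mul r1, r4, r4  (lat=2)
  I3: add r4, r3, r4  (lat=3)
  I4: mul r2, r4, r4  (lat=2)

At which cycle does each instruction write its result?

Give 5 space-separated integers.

Answer: 2 3 5 7 9

Derivation:
I0 mul r2: issue@1 deps=(None,None) exec_start@1 write@2
I1 add r4: issue@2 deps=(None,None) exec_start@2 write@3
I2 mul r1: issue@3 deps=(1,1) exec_start@3 write@5
I3 add r4: issue@4 deps=(None,1) exec_start@4 write@7
I4 mul r2: issue@5 deps=(3,3) exec_start@7 write@9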